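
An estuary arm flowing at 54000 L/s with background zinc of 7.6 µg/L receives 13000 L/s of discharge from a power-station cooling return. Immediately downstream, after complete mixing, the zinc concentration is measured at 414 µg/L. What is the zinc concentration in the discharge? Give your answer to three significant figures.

2100 µg/L

Mass balance: 54000·7.600 + 13000·Cₑ = 67000·414.0
→ Cₑ = (67000·414.0 − 54000·7.600) / 13000 = 2102 µg/L.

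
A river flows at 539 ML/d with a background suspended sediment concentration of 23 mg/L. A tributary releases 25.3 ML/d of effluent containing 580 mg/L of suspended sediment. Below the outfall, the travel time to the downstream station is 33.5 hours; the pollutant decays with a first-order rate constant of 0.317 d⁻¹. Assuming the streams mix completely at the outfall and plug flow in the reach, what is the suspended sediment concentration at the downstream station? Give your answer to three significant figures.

30.8 mg/L

Mass balance: C = (539.0·23.00 + 25.30·580.0) / 564.3 = 27070/564.3 = 47.97 mg/L.
First-order decay: C = 47.97·exp(−k·t) = 47.97·0.6424 = 30.82 mg/L.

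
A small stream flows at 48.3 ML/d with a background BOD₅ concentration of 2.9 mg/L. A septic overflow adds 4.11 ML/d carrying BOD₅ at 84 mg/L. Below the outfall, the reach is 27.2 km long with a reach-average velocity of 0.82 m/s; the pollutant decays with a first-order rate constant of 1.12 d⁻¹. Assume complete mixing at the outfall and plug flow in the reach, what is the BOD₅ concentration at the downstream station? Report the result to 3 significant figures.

6.02 mg/L

Mixed concentration C = ΣQC/ΣQ = (48.30·2.900 + 4.110·84.00) / 52.41 = 485.3/52.41 = 9.260 mg/L.
Travel time t = 27.2·1000 / 0.82 = 33170 s = 9.214 h.
After decay, C = 9.260 × e^(−kt) = 9.260 × 0.6505 = 6.024 mg/L.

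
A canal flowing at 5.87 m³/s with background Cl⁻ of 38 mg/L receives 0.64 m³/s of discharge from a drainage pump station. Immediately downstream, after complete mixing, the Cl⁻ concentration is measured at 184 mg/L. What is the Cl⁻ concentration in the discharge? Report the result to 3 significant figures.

1520 mg/L

Mass balance: 5.870·38.00 + 0.6400·Cₑ = 6.510·184.0
→ Cₑ = (6.510·184.0 − 5.870·38.00) / 0.6400 = 1523 mg/L.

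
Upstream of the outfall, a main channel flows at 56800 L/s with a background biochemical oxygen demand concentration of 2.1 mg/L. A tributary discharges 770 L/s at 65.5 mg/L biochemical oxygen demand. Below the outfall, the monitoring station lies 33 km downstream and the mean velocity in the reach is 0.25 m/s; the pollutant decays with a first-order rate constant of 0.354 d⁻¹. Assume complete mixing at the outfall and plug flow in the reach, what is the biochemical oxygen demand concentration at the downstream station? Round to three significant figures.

Mass balance: C = (56800·2.100 + 770.0·65.50) / 57570 = 169700/57570 = 2.948 mg/L.
Travel time t = 33·1000 / 0.25 = 132000 s = 36.67 h.
After decay, C = 2.948 × e^(−kt) = 2.948 × 0.5823 = 1.716 mg/L.

1.72 mg/L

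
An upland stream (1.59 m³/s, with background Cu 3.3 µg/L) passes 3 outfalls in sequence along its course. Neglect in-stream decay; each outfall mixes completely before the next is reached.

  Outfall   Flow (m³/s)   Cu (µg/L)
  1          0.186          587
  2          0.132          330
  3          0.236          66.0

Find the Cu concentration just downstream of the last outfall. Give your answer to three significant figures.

After outfall 1: Q = 1.590 + 0.1860 = 1.776 m³/s; C = (1.590·3.300 + 0.1860·587.0)/1.776 = 64.43 µg/L.
After outfall 2: Q = 1.776 + 0.1320 = 1.908 m³/s; C = (1.776·64.43 + 0.1320·330.0)/1.908 = 82.80 µg/L.
After outfall 3: Q = 1.908 + 0.2360 = 2.144 m³/s; C = (1.908·82.80 + 0.2360·66.00)/2.144 = 80.95 µg/L.

81.0 µg/L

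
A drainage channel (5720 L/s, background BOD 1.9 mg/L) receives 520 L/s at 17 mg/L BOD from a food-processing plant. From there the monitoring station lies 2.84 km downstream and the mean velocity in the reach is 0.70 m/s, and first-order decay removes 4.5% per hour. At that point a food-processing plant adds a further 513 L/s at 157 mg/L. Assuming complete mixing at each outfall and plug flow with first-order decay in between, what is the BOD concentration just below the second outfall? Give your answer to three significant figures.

14.7 mg/L

Flow-weighted average: C = (5720·1.900 + 520.0·17.00) / 6240 = 19710/6240 = 3.158 mg/L; combined flow 6240 L/s.
Travel time t = 2.84·1000 / 0.70 = 4057 s = 1.127 h.
4.5%/h lost → k = −ln(1 − 0.045) = 0.04604 h⁻¹.
First-order decay: C = 3.158·exp(−k·t) = 3.158·0.9494 = 2.999 mg/L.
Second outfall: C = (6240·2.999 + 513.0·157.0)/6753 = 14.70 mg/L.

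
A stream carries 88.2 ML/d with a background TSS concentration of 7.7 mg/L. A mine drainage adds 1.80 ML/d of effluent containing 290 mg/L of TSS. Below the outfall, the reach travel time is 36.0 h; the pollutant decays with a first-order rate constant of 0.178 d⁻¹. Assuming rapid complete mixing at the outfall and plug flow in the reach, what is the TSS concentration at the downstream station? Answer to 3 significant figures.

Flow-weighted average: C = (88.20·7.700 + 1.800·290.0) / 90.00 = 1201/90.00 = 13.35 mg/L.
Applying C = C₀e^(−kt): 13.35 × 0.7657 = 10.22 mg/L.

10.2 mg/L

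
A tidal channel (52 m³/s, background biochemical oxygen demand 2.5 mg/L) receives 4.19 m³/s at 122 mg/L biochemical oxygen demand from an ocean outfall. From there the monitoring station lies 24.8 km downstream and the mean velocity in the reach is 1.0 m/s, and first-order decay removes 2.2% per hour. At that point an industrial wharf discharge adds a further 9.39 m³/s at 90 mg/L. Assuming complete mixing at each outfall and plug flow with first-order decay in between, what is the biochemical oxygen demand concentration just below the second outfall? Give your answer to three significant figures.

21.3 mg/L

After mixing, C = (52.00·2.500 + 4.190·122.0) / 56.19 = 641.2/56.19 = 11.41 mg/L; combined flow 56.19 m³/s.
Travel time t = 24.8·1000 / 1.0 = 24800 s = 6.889 h.
2.2%/h lost → k = −ln(1 − 0.022) = 0.02225 h⁻¹.
Applying C = C₀e^(−kt): 11.41 × 0.8579 = 9.790 mg/L.
At the second outfall, C = (56.19·9.790 + 9.390·90.00) / (56.19 + 9.390) = 21.27 mg/L.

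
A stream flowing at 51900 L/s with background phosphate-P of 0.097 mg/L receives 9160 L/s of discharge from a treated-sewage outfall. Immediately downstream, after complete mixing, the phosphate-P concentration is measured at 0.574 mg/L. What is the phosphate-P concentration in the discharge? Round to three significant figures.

Mass balance: 51900·0.09700 + 9160·Cₑ = 61060·0.5740
→ Cₑ = (61060·0.5740 − 51900·0.09700) / 9160 = 3.277 mg/L.

3.28 mg/L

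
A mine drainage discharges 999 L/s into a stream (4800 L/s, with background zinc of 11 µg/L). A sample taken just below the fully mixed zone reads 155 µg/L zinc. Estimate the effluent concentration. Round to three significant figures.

847 µg/L

Mass balance: 4800·11.00 + 999.0·Cₑ = 5799·155.0
→ Cₑ = (5799·155.0 − 4800·11.00) / 999.0 = 846.9 µg/L.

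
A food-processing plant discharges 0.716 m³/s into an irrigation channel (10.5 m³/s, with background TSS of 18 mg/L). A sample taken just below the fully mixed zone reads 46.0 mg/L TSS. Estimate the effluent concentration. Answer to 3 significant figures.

Mass balance: 10.50·18.00 + 0.7160·Cₑ = 11.22·46.00
→ Cₑ = (11.22·46.00 − 10.50·18.00) / 0.7160 = 456.6 mg/L.

457 mg/L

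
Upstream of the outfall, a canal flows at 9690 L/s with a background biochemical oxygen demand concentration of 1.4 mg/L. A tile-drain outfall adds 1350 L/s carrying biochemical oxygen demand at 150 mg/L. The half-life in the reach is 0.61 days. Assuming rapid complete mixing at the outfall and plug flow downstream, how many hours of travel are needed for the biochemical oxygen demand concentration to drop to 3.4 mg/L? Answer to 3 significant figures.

After mixing, C = (9690·1.400 + 1350·150.0) / 11040 = 216100/11040 = 19.57 mg/L.
Half-life 0.61 d → k = ln 2 / 0.61 = 1.136 d⁻¹.
19.57·exp(−k·t) = 3.4 → t = ln(19.57/3.4)/k = 133100 s = 36.97 h.

37.0 h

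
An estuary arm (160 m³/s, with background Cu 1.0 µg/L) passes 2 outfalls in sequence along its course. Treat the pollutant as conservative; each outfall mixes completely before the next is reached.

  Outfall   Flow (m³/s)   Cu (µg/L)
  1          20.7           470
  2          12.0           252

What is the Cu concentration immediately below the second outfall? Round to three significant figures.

67.0 µg/L

Outfall 1: combined Q = 180.7 m³/s; C = (160.0·1.000 + 20.70·470.0)/180.7 = 54.73 µg/L.
Outfall 2: combined Q = 192.7 m³/s; C = (180.7·54.73 + 12.00·252.0)/192.7 = 67.01 µg/L.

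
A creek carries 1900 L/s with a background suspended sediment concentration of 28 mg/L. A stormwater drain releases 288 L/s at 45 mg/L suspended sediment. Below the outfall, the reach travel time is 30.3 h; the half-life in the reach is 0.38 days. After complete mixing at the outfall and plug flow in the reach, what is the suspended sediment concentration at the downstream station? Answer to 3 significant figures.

3.02 mg/L

Mass balance: C = (1900·28.00 + 288.0·45.00) / 2188 = 66160/2188 = 30.24 mg/L.
Half-life 0.38 d → k = ln 2 / 0.38 = 1.824 d⁻¹.
Decay over the reach: 30.24·exp(−kt) = 30.24·0.09997 = 3.023 mg/L.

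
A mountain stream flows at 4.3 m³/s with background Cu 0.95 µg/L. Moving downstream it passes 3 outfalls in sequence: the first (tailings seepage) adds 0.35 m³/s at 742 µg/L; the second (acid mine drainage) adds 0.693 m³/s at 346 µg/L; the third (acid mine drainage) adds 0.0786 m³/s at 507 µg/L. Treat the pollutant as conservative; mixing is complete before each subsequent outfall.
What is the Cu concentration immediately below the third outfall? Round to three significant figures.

Outfall 1: combined Q = 4.650 m³/s; C = (4.300·0.9500 + 0.3500·742.0)/4.650 = 56.73 µg/L.
Outfall 2: combined Q = 5.343 m³/s; C = (4.650·56.73 + 0.6930·346.0)/5.343 = 94.25 µg/L.
Outfall 3: combined Q = 5.422 m³/s; C = (5.343·94.25 + 0.07860·507.0)/5.422 = 100.2 µg/L.

100 µg/L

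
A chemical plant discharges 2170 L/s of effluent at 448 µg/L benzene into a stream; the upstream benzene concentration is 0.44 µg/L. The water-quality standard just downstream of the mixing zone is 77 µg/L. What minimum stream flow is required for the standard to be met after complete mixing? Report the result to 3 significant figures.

Set C_mix = 77: (Q·0.4400 + 2170·448.0) / (Q + 2170) = 77
→ Q = 2170·(448.0 − 77)/(77 − 0.4400) = 10520 L/s.

10500 L/s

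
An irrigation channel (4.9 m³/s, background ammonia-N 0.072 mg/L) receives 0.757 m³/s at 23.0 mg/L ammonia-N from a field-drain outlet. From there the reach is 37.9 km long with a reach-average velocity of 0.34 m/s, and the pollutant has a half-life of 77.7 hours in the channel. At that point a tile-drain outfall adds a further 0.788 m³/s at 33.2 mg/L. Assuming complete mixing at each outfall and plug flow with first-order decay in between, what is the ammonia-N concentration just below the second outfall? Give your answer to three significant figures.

6.15 mg/L

Conservation of mass: C = (4.900·0.07200 + 0.7570·23.00) / 5.657 = 17.76/5.657 = 3.140 mg/L; combined flow 5.657 m³/s.
Travel time t = 37.9·1000 / 0.34 = 111500 s = 30.96 h.
Half-life 77.7 h → k = ln 2 / 77.7 = 0.008921 h⁻¹ = 0.2141 d⁻¹.
After decay, C = 3.140 × e^(−kt) = 3.140 × 0.7586 = 2.382 mg/L.
Second outfall: C = (5.657·2.382 + 0.7880·33.20)/6.445 = 6.150 mg/L.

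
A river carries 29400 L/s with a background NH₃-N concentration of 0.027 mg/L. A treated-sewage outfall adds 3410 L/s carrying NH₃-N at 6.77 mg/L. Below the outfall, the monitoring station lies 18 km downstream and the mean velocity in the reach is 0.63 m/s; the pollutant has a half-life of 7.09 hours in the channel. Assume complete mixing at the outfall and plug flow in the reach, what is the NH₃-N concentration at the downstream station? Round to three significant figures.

0.335 mg/L

Conservation of mass: C = (29400·0.02700 + 3410·6.770) / 32810 = 23880/32810 = 0.7278 mg/L.
Travel time t = 18·1000 / 0.63 = 28570 s = 7.937 h.
Half-life 7.09 h → k = ln 2 / 7.09 = 0.09776 h⁻¹ = 2.346 d⁻¹.
After decay, C = 0.7278 × e^(−kt) = 0.7278 × 0.4603 = 0.3350 mg/L.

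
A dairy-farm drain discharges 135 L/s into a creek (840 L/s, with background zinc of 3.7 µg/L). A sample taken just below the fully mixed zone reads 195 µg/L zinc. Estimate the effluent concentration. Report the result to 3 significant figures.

1390 µg/L

Mass balance: 840.0·3.700 + 135.0·Cₑ = 975.0·195.0
→ Cₑ = (975.0·195.0 − 840.0·3.700) / 135.0 = 1385 µg/L.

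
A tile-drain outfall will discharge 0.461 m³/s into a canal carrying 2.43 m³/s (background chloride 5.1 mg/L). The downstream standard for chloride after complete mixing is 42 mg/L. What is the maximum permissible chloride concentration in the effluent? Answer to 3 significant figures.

237 mg/L

At the limit, (Qr·Cr + Qe·Cₑ)/(Qr + Qe) = 42:
Cₑ = (2.891·42 − 2.430·5.100) / 0.4610 = 236.5 mg/L.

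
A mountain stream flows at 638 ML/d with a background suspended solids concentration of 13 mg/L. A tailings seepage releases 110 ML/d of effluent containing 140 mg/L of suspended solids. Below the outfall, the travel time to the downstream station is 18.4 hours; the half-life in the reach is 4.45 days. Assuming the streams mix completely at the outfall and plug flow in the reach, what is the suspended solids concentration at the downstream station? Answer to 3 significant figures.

Mass balance: C = (638.0·13.00 + 110.0·140.0) / 748.0 = 23690/748.0 = 31.68 mg/L.
Half-life 4.45 d → k = ln 2 / 4.45 = 0.1558 d⁻¹.
Decay over the reach: 31.68·exp(−kt) = 31.68·0.8874 = 28.11 mg/L.

28.1 mg/L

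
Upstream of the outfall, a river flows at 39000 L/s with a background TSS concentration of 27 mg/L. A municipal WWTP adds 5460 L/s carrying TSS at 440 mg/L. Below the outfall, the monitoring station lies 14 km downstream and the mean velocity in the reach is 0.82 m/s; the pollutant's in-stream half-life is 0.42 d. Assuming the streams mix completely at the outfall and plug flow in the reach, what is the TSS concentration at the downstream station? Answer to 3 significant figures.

56.1 mg/L

Mixed concentration C = ΣQC/ΣQ = (39000·27.00 + 5460·440.0) / 44460 = 3455000/44460 = 77.72 mg/L.
Travel time t = 14·1000 / 0.82 = 17070 s = 4.743 h.
Half-life 0.42 d → k = ln 2 / 0.42 = 1.650 d⁻¹.
Decay over the reach: 77.72·exp(−kt) = 77.72·0.7217 = 56.09 mg/L.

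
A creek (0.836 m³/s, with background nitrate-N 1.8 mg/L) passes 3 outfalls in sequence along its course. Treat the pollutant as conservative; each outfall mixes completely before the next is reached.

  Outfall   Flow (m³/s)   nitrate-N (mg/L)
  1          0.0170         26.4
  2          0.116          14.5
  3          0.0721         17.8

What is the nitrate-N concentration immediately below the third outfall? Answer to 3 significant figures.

4.72 mg/L

Outfall 1: combined Q = 0.8530 m³/s; C = (0.8360·1.800 + 0.01700·26.40)/0.8530 = 2.290 mg/L.
Outfall 2: combined Q = 0.9690 m³/s; C = (0.8530·2.290 + 0.1160·14.50)/0.9690 = 3.752 mg/L.
Outfall 3: combined Q = 1.041 m³/s; C = (0.9690·3.752 + 0.07210·17.80)/1.041 = 4.725 mg/L.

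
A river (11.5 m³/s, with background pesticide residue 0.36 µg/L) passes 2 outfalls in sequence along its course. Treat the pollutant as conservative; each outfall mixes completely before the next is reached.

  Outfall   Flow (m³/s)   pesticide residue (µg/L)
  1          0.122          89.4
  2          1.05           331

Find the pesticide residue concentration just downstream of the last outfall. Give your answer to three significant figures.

28.6 µg/L

Below outfall 1: Q → 11.62 m³/s, C = (11.50·0.3600 + 0.1220·89.40)/11.62 = 1.295 µg/L.
Below outfall 2: Q → 12.67 m³/s, C = (11.62·1.295 + 1.050·331.0)/12.67 = 28.61 µg/L.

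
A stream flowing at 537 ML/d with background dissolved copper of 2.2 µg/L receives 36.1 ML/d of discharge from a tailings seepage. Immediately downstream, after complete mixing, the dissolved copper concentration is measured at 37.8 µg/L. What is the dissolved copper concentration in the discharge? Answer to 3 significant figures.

567 µg/L

Mass balance: 537.0·2.200 + 36.10·Cₑ = 573.1·37.80
→ Cₑ = (573.1·37.80 − 537.0·2.200) / 36.10 = 567.4 µg/L.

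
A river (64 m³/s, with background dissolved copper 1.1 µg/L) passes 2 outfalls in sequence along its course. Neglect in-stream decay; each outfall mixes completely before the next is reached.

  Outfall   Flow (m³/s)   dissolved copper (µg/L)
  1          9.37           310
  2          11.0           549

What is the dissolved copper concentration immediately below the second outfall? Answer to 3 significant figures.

107 µg/L

Below outfall 1: Q → 73.37 m³/s, C = (64.00·1.100 + 9.370·310.0)/73.37 = 40.55 µg/L.
Below outfall 2: Q → 84.37 m³/s, C = (73.37·40.55 + 11.00·549.0)/84.37 = 106.8 µg/L.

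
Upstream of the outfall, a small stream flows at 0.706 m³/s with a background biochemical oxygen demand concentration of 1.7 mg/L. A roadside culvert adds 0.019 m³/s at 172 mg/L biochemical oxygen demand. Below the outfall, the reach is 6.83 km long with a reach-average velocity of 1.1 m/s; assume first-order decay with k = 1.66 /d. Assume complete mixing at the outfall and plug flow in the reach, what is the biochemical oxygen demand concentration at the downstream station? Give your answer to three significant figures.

5.47 mg/L

Mass balance: C = (0.7060·1.700 + 0.01900·172.0) / 0.7250 = 4.468/0.7250 = 6.163 mg/L.
Travel time t = 6.83·1000 / 1.1 = 6209 s = 1.725 h.
First-order decay: C = 6.163·exp(−k·t) = 6.163·0.8875 = 5.470 mg/L.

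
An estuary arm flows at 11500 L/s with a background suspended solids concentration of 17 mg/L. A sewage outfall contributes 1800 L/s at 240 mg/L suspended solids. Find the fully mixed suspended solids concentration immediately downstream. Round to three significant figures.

47.2 mg/L

Flow-weighted average: C = (11500·17.00 + 1800·240.0) / 13300 = 627500/13300 = 47.18 mg/L.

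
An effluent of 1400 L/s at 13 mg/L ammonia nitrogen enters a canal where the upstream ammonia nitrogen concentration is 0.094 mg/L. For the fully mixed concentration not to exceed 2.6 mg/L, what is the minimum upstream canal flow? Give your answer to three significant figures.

5810 L/s

Set C_mix = 2.6: (Q·0.09400 + 1400·13.00) / (Q + 1400) = 2.6
→ Q = 1400·(13.00 − 2.6)/(2.6 − 0.09400) = 5810 L/s.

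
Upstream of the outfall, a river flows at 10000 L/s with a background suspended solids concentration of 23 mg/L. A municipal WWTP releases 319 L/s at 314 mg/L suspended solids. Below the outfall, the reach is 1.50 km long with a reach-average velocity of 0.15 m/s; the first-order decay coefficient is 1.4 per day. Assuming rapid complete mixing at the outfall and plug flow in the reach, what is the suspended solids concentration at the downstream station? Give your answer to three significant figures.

Conservation of mass: C = (10000·23.00 + 319.0·314.0) / 10320 = 330200/10320 = 32.00 mg/L.
Travel time t = 1.50·1000 / 0.15 = 10000 s = 2.778 h.
Applying C = C₀e^(−kt): 32.00 × 0.8504 = 27.21 mg/L.

27.2 mg/L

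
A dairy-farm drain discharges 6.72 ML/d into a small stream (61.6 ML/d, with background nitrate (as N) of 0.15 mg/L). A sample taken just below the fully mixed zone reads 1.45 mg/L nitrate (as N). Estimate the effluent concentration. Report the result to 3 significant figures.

13.4 mg/L

Mass balance: 61.60·0.1500 + 6.720·Cₑ = 68.32·1.450
→ Cₑ = (68.32·1.450 − 61.60·0.1500) / 6.720 = 13.37 mg/L.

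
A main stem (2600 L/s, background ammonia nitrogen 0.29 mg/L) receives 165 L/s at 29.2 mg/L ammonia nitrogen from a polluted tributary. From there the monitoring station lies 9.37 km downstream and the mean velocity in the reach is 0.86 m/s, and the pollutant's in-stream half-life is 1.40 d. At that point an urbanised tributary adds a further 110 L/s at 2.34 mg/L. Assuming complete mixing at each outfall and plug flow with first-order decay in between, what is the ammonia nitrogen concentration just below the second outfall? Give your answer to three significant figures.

Flow-weighted average: C = (2600·0.2900 + 165.0·29.20) / 2765 = 5572/2765 = 2.015 mg/L; combined flow 2765 L/s.
Travel time t = 9.37·1000 / 0.86 = 10900 s = 3.026 h.
Half-life 1.40 d → k = ln 2 / 1.40 = 0.4951 d⁻¹.
After decay, C = 2.015 × e^(−kt) = 2.015 × 0.9395 = 1.893 mg/L.
At the second outfall, C = (2765·1.893 + 110.0·2.340) / (2765 + 110.0) = 1.910 mg/L.

1.91 mg/L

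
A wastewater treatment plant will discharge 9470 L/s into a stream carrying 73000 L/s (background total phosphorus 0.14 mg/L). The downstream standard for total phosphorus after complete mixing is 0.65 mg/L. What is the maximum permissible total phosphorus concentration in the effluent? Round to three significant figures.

4.58 mg/L

At the limit, (Qr·Cr + Qe·Cₑ)/(Qr + Qe) = 0.65:
Cₑ = (82470·0.65 − 73000·0.1400) / 9470 = 4.581 mg/L.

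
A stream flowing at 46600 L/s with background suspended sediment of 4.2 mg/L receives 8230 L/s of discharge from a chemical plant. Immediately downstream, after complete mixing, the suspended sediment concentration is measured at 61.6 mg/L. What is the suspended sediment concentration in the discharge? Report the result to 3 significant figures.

Mass balance: 46600·4.200 + 8230·Cₑ = 54830·61.60
→ Cₑ = (54830·61.60 − 46600·4.200) / 8230 = 386.6 mg/L.

387 mg/L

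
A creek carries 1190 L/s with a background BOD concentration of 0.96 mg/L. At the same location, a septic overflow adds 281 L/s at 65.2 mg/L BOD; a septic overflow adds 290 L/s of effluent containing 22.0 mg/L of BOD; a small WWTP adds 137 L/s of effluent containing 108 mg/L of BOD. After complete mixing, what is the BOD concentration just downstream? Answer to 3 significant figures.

After mixing, C = (1190·0.9600 + 281.0·65.20 + 290.0·22.00 + 137.0·108.0) / 1898 = 40640/1898 = 21.41 mg/L.

21.4 mg/L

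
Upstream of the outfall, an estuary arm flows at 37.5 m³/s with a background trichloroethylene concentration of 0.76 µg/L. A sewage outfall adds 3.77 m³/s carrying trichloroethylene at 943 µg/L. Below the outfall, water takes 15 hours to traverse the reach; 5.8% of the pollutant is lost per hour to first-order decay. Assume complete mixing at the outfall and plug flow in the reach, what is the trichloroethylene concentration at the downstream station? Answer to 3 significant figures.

35.4 µg/L

Mixed concentration C = ΣQC/ΣQ = (37.50·0.7600 + 3.770·943.0) / 41.27 = 3584/41.27 = 86.83 µg/L.
5.8%/h lost → k = −ln(1 − 0.058) = 0.05975 h⁻¹.
First-order decay: C = 86.83·exp(−k·t) = 86.83·0.4081 = 35.44 µg/L.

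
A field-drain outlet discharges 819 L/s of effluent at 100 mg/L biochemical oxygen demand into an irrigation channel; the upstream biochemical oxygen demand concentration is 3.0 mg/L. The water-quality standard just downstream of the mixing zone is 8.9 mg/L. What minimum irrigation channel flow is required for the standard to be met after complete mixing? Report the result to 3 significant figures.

Set C_mix = 8.9: (Q·3.000 + 819.0·100.0) / (Q + 819.0) = 8.9
→ Q = 819.0·(100.0 − 8.9)/(8.9 − 3.000) = 12650 L/s.

12600 L/s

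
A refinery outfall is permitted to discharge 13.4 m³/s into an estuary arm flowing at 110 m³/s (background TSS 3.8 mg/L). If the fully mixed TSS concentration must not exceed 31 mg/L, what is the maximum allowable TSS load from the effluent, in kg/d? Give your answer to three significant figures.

294000 kg/d

Mass balance at the limit: 110.0·3.800 + 13.40·Cₑ = 123.4·31 → Cₑ = 254.3 mg/L.
Load = 13.40 m³/s × 254.3 g/m³ × 86 400 s/d = 294400 kg/d.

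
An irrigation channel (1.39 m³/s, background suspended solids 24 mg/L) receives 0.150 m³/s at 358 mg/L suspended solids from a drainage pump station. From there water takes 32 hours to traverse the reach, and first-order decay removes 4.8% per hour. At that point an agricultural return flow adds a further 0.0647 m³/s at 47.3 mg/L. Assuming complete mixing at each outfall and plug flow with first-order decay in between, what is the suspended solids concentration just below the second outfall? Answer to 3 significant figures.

Mixed concentration C = ΣQC/ΣQ = (1.390·24.00 + 0.1500·358.0) / 1.540 = 87.06/1.540 = 56.53 mg/L; combined flow 1.540 m³/s.
4.8%/h lost → k = −ln(1 − 0.048) = 0.04919 h⁻¹.
After decay, C = 56.53 × e^(−kt) = 56.53 × 0.2072 = 11.71 mg/L.
At the second outfall, C = (1.540·11.71 + 0.06470·47.30) / (1.540 + 0.06470) = 13.15 mg/L.

13.1 mg/L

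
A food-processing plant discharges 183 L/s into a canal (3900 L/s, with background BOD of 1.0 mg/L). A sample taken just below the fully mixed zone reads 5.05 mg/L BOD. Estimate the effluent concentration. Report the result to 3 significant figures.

Mass balance: 3900·1.000 + 183.0·Cₑ = 4083·5.050
→ Cₑ = (4083·5.050 − 3900·1.000) / 183.0 = 91.36 mg/L.

91.4 mg/L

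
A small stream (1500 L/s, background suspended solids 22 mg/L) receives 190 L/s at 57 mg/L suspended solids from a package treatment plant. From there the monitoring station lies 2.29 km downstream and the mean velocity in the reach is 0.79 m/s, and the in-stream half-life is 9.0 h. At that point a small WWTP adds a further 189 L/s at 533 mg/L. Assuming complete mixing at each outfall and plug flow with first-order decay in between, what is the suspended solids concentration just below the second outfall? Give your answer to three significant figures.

Mixed concentration C = ΣQC/ΣQ = (1500·22.00 + 190.0·57.00) / 1690 = 43830/1690 = 25.93 mg/L; combined flow 1690 L/s.
Travel time t = 2.29·1000 / 0.79 = 2899 s = 0.8052 h.
Half-life 9.0 h → k = ln 2 / 9.0 = 0.07702 h⁻¹ = 1.848 d⁻¹.
After decay, C = 25.93 × e^(−kt) = 25.93 × 0.9399 = 24.38 mg/L.
Second outfall: C = (1690·24.38 + 189.0·533.0)/1879 = 75.54 mg/L.

75.5 mg/L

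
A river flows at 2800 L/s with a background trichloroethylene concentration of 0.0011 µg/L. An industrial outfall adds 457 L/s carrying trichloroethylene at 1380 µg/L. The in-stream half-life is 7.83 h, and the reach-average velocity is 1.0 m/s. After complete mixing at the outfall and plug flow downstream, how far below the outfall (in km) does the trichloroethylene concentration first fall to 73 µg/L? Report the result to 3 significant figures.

Flow-weighted average: C = (2800·0.001100 + 457.0·1380) / 3257 = 630700/3257 = 193.6 µg/L.
Half-life 7.83 h → k = ln 2 / 7.83 = 0.08852 h⁻¹ = 2.125 d⁻¹.
Set 193.6·exp(−k·t) = 73 → t = ln(193.6/73)/k = 39670 s = 11.02 h.
Distance = v·t = 1.0·39670 = 39670 m = 39.67 km.

39.7 km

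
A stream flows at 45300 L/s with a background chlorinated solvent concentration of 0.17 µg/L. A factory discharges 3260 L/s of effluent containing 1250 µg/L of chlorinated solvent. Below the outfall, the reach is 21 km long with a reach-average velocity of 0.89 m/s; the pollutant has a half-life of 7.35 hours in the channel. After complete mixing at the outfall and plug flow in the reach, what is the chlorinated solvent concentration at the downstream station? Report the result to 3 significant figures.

45.3 µg/L

Flow-weighted average: C = (45300·0.1700 + 3260·1250) / 48560 = 4083000/48560 = 84.08 µg/L.
Travel time t = 21·1000 / 0.89 = 23600 s = 6.554 h.
Half-life 7.35 h → k = ln 2 / 7.35 = 0.09431 h⁻¹ = 2.263 d⁻¹.
After decay, C = 84.08 × e^(−kt) = 84.08 × 0.5390 = 45.31 µg/L.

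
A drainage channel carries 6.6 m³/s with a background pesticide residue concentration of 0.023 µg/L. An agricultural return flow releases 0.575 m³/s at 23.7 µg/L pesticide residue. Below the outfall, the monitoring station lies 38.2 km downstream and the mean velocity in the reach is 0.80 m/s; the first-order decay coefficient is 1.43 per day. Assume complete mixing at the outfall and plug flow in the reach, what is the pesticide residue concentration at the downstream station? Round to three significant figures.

Flow-weighted average: C = (6.600·0.02300 + 0.5750·23.70) / 7.175 = 13.78/7.175 = 1.920 µg/L.
Travel time t = 38.2·1000 / 0.80 = 47750 s = 13.26 h.
Applying C = C₀e^(−kt): 1.920 × 0.4537 = 0.8713 µg/L.

0.871 µg/L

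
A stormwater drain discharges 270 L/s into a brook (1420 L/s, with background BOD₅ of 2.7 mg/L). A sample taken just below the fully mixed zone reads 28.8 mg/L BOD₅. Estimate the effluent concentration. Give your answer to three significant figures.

166 mg/L

Mass balance: 1420·2.700 + 270.0·Cₑ = 1690·28.80
→ Cₑ = (1690·28.80 − 1420·2.700) / 270.0 = 166.1 mg/L.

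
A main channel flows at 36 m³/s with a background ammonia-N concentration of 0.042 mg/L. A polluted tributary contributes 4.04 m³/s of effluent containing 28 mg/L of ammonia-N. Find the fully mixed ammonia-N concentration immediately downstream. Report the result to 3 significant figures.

2.86 mg/L

Conservation of mass: C = (36.00·0.04200 + 4.040·28.00) / 40.04 = 114.6/40.04 = 2.863 mg/L.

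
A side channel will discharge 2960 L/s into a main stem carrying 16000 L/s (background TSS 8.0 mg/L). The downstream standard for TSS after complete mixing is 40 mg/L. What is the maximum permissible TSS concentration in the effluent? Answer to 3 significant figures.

213 mg/L

At the limit, (Qr·Cr + Qe·Cₑ)/(Qr + Qe) = 40:
Cₑ = (18960·40 − 16000·8.000) / 2960 = 213.0 mg/L.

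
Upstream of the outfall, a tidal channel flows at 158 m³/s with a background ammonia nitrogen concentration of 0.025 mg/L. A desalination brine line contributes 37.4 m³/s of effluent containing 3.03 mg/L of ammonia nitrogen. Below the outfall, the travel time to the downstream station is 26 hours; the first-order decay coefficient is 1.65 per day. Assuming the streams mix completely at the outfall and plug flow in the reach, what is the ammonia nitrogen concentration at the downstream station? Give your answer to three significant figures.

Mass balance: C = (158.0·0.02500 + 37.40·3.030) / 195.4 = 117.3/195.4 = 0.6002 mg/L.
After decay, C = 0.6002 × e^(−kt) = 0.6002 × 0.1674 = 0.1005 mg/L.

0.100 mg/L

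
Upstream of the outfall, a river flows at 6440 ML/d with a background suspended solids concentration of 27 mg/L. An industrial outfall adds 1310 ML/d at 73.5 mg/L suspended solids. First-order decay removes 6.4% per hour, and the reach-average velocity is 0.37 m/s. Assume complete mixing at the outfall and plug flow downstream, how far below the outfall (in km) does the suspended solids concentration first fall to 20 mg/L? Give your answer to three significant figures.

Mixed concentration C = ΣQC/ΣQ = (6440·27.00 + 1310·73.50) / 7750 = 270200/7750 = 34.86 mg/L.
6.4%/h lost → k = −ln(1 − 0.064) = 0.06614 h⁻¹.
Set 34.86·exp(−k·t) = 20 → t = ln(34.86/20)/k = 30240 s = 8.401 h.
Distance = v·t = 0.37·30240 = 11190 m = 11.19 km.

11.2 km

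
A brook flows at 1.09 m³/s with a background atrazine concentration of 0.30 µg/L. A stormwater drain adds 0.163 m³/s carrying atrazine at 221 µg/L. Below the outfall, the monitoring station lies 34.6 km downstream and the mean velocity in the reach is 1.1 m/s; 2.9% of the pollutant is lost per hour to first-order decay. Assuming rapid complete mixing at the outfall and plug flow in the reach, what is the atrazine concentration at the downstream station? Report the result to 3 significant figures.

After mixing, C = (1.090·0.3000 + 0.1630·221.0) / 1.253 = 36.35/1.253 = 29.01 µg/L.
Travel time t = 34.6·1000 / 1.1 = 31450 s = 8.737 h.
2.9%/h lost → k = −ln(1 − 0.029) = 0.02943 h⁻¹.
Decay over the reach: 29.01·exp(−kt) = 29.01·0.7733 = 22.43 µg/L.

22.4 µg/L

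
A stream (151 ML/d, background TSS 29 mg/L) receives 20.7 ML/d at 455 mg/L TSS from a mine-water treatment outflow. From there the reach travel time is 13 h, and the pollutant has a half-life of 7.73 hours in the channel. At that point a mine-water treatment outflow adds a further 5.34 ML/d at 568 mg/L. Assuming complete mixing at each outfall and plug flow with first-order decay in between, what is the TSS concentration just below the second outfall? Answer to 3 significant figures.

41.4 mg/L

After mixing, C = (151.0·29.00 + 20.70·455.0) / 171.7 = 13800/171.7 = 80.36 mg/L; combined flow 171.7 ML/d.
Half-life 7.73 h → k = ln 2 / 7.73 = 0.08967 h⁻¹ = 2.152 d⁻¹.
After decay, C = 80.36 × e^(−kt) = 80.36 × 0.3117 = 25.05 mg/L.
At the second outfall, C = (171.7·25.05 + 5.340·568.0) / (171.7 + 5.340) = 41.42 mg/L.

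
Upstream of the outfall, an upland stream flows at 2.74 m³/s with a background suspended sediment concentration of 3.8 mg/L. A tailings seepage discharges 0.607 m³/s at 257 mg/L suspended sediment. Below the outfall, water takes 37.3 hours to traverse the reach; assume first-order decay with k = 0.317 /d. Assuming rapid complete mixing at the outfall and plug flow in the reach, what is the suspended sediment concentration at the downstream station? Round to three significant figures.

30.4 mg/L

Flow-weighted average: C = (2.740·3.800 + 0.6070·257.0) / 3.347 = 166.4/3.347 = 49.72 mg/L.
Applying C = C₀e^(−kt): 49.72 × 0.6110 = 30.38 mg/L.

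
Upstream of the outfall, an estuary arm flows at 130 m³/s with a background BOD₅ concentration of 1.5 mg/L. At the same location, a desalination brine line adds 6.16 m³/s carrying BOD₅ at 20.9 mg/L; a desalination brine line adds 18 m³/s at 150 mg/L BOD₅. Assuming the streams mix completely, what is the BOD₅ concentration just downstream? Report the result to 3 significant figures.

19.6 mg/L

Mixed concentration C = ΣQC/ΣQ = (130.0·1.500 + 6.160·20.90 + 18.00·150.0) / 154.2 = 3024/154.2 = 19.61 mg/L.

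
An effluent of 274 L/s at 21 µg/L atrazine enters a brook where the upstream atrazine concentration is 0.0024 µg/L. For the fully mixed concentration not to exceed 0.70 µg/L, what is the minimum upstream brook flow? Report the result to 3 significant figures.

Set C_mix = 0.70: (Q·0.002400 + 274.0·21.00) / (Q + 274.0) = 0.70
→ Q = 274.0·(21.00 − 0.70)/(0.70 − 0.002400) = 7973 L/s.

7970 L/s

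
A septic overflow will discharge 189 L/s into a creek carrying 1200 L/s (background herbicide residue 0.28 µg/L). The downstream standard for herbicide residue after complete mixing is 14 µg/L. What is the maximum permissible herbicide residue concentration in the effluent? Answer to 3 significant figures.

At the limit, (Qr·Cr + Qe·Cₑ)/(Qr + Qe) = 14:
Cₑ = (1389·14 − 1200·0.2800) / 189.0 = 101.1 µg/L.

101 µg/L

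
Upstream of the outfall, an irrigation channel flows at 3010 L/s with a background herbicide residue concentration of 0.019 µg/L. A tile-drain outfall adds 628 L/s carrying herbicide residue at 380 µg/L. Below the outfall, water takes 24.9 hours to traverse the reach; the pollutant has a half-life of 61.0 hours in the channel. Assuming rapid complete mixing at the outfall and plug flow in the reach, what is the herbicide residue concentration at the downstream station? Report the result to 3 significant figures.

49.4 µg/L

After mixing, C = (3010·0.01900 + 628.0·380.0) / 3638 = 238700/3638 = 65.61 µg/L.
Half-life 61.0 h → k = ln 2 / 61.0 = 0.01136 h⁻¹ = 0.2727 d⁻¹.
Applying C = C₀e^(−kt): 65.61 × 0.7536 = 49.44 µg/L.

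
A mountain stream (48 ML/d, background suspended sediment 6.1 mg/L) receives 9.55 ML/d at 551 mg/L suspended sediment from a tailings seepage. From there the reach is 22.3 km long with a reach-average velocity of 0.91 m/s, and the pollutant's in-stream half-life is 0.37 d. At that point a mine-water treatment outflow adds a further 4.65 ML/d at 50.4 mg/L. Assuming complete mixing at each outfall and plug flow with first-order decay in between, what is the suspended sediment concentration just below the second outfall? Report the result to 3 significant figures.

56.3 mg/L

Flow-weighted average: C = (48.00·6.100 + 9.550·551.0) / 57.55 = 5555/57.55 = 96.52 mg/L; combined flow 57.55 ML/d.
Travel time t = 22.3·1000 / 0.91 = 24510 s = 6.807 h.
Half-life 0.37 d → k = ln 2 / 0.37 = 1.873 d⁻¹.
After decay, C = 96.52 × e^(−kt) = 96.52 × 0.5878 = 56.74 mg/L.
At the second outfall, C = (57.55·56.74 + 4.650·50.40) / (57.55 + 4.650) = 56.26 mg/L.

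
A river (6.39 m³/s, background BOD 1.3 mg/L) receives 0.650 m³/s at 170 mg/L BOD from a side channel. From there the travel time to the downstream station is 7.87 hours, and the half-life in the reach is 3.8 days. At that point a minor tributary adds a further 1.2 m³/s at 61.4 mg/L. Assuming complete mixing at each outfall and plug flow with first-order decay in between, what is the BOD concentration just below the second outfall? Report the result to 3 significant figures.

After mixing, C = (6.390·1.300 + 0.6500·170.0) / 7.040 = 118.8/7.040 = 16.88 mg/L; combined flow 7.040 m³/s.
Half-life 3.8 d → k = ln 2 / 3.8 = 0.1824 d⁻¹.
Decay over the reach: 16.88·exp(−kt) = 16.88·0.9419 = 15.90 mg/L.
At the second outfall, C = (7.040·15.90 + 1.200·61.40) / (7.040 + 1.200) = 22.52 mg/L.

22.5 mg/L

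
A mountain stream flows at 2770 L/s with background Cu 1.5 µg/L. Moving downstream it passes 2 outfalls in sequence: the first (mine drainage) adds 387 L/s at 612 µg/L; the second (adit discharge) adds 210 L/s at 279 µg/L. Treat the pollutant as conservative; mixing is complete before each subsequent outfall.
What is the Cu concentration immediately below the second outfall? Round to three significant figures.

Outfall 1: combined Q = 3157 L/s; C = (2770·1.500 + 387.0·612.0)/3157 = 76.34 µg/L.
Outfall 2: combined Q = 3367 L/s; C = (3157·76.34 + 210.0·279.0)/3367 = 88.98 µg/L.

89.0 µg/L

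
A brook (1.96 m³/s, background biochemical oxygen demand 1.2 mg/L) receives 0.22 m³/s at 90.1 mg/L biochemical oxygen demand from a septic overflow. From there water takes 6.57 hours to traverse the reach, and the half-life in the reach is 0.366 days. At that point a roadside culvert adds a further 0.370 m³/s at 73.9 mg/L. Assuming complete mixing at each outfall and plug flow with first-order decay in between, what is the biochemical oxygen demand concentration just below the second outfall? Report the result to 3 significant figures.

After mixing, C = (1.960·1.200 + 0.2200·90.10) / 2.180 = 22.17/2.180 = 10.17 mg/L; combined flow 2.180 m³/s.
Half-life 0.366 d → k = ln 2 / 0.366 = 1.894 d⁻¹.
After decay, C = 10.17 × e^(−kt) = 10.17 × 0.5954 = 6.057 mg/L.
Second outfall: C = (2.180·6.057 + 0.3700·73.90)/2.550 = 15.90 mg/L.

15.9 mg/L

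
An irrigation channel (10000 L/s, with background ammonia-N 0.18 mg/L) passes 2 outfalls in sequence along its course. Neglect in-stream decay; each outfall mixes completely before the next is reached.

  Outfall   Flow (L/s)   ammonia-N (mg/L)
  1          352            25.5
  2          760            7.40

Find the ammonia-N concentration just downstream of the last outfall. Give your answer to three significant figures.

1.48 mg/L

Below outfall 1: Q → 10350 L/s, C = (10000·0.1800 + 352.0·25.50)/10350 = 1.041 mg/L.
Below outfall 2: Q → 11110 L/s, C = (10350·1.041 + 760.0·7.400)/11110 = 1.476 mg/L.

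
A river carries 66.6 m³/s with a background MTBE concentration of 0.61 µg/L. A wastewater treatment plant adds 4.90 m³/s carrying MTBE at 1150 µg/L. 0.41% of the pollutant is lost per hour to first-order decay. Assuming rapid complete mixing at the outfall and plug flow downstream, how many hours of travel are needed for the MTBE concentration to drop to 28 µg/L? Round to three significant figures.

254 h

Mass balance: C = (66.60·0.6100 + 4.900·1150) / 71.50 = 5676/71.50 = 79.38 µg/L.
0.41%/h lost → k = −ln(1 − 0.0041) = 0.004108 h⁻¹.
79.38·exp(−k·t) = 28 → t = ln(79.38/28)/k = 913100 s = 253.6 h.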